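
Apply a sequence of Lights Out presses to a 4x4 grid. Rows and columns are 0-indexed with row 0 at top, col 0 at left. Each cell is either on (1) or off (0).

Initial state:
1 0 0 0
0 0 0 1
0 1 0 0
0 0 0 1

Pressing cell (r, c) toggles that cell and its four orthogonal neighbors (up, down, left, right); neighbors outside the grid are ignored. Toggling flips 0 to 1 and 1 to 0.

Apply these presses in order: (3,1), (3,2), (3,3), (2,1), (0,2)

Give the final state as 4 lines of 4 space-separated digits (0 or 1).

After press 1 at (3,1):
1 0 0 0
0 0 0 1
0 0 0 0
1 1 1 1

After press 2 at (3,2):
1 0 0 0
0 0 0 1
0 0 1 0
1 0 0 0

After press 3 at (3,3):
1 0 0 0
0 0 0 1
0 0 1 1
1 0 1 1

After press 4 at (2,1):
1 0 0 0
0 1 0 1
1 1 0 1
1 1 1 1

After press 5 at (0,2):
1 1 1 1
0 1 1 1
1 1 0 1
1 1 1 1

Answer: 1 1 1 1
0 1 1 1
1 1 0 1
1 1 1 1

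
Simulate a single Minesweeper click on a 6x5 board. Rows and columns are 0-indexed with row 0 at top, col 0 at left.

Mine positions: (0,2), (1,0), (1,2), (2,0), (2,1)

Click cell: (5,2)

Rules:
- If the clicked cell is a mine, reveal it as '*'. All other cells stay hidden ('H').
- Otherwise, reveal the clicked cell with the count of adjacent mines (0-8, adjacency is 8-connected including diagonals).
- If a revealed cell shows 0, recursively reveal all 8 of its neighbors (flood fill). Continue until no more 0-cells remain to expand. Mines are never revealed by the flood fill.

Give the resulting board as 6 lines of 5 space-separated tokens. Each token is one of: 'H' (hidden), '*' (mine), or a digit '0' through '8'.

H H H 2 0
H H H 2 0
H H 2 1 0
2 2 1 0 0
0 0 0 0 0
0 0 0 0 0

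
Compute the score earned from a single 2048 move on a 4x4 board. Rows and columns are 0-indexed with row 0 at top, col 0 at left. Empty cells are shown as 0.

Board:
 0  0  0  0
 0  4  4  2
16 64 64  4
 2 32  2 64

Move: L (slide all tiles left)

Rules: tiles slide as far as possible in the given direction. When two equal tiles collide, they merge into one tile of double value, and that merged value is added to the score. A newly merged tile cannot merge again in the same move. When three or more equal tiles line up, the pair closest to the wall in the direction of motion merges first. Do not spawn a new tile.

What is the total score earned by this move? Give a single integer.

Slide left:
row 0: [0, 0, 0, 0] -> [0, 0, 0, 0]  score +0 (running 0)
row 1: [0, 4, 4, 2] -> [8, 2, 0, 0]  score +8 (running 8)
row 2: [16, 64, 64, 4] -> [16, 128, 4, 0]  score +128 (running 136)
row 3: [2, 32, 2, 64] -> [2, 32, 2, 64]  score +0 (running 136)
Board after move:
  0   0   0   0
  8   2   0   0
 16 128   4   0
  2  32   2  64

Answer: 136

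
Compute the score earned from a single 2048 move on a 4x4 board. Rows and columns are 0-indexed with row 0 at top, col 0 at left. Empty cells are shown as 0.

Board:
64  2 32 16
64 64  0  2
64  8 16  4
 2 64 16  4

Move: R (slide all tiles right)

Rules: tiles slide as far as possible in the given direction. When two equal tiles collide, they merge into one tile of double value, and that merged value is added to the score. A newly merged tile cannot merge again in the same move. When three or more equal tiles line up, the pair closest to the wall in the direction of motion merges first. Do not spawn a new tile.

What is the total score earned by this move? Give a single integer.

Answer: 128

Derivation:
Slide right:
row 0: [64, 2, 32, 16] -> [64, 2, 32, 16]  score +0 (running 0)
row 1: [64, 64, 0, 2] -> [0, 0, 128, 2]  score +128 (running 128)
row 2: [64, 8, 16, 4] -> [64, 8, 16, 4]  score +0 (running 128)
row 3: [2, 64, 16, 4] -> [2, 64, 16, 4]  score +0 (running 128)
Board after move:
 64   2  32  16
  0   0 128   2
 64   8  16   4
  2  64  16   4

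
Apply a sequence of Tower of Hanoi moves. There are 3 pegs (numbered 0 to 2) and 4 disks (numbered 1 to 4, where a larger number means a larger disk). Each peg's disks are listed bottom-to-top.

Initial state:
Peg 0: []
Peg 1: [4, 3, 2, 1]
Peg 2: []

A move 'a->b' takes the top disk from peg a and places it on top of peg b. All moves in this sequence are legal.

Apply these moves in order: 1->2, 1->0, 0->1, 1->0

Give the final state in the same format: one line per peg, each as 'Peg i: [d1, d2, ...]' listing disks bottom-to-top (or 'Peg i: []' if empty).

After move 1 (1->2):
Peg 0: []
Peg 1: [4, 3, 2]
Peg 2: [1]

After move 2 (1->0):
Peg 0: [2]
Peg 1: [4, 3]
Peg 2: [1]

After move 3 (0->1):
Peg 0: []
Peg 1: [4, 3, 2]
Peg 2: [1]

After move 4 (1->0):
Peg 0: [2]
Peg 1: [4, 3]
Peg 2: [1]

Answer: Peg 0: [2]
Peg 1: [4, 3]
Peg 2: [1]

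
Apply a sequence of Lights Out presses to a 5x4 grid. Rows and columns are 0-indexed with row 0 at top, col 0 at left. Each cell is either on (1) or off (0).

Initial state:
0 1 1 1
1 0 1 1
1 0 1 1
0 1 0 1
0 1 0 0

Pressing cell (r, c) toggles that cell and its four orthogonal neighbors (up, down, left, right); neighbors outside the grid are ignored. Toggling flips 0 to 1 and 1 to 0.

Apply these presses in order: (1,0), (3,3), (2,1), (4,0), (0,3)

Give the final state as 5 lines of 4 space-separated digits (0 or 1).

Answer: 1 1 0 0
0 0 1 0
1 1 0 0
1 0 1 0
1 0 0 1

Derivation:
After press 1 at (1,0):
1 1 1 1
0 1 1 1
0 0 1 1
0 1 0 1
0 1 0 0

After press 2 at (3,3):
1 1 1 1
0 1 1 1
0 0 1 0
0 1 1 0
0 1 0 1

After press 3 at (2,1):
1 1 1 1
0 0 1 1
1 1 0 0
0 0 1 0
0 1 0 1

After press 4 at (4,0):
1 1 1 1
0 0 1 1
1 1 0 0
1 0 1 0
1 0 0 1

After press 5 at (0,3):
1 1 0 0
0 0 1 0
1 1 0 0
1 0 1 0
1 0 0 1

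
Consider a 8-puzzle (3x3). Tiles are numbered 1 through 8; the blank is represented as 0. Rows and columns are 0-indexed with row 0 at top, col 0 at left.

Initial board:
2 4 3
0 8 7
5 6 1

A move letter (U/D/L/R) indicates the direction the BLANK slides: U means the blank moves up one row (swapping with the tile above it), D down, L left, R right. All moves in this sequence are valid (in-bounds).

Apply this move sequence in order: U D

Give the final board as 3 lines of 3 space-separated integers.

Answer: 2 4 3
0 8 7
5 6 1

Derivation:
After move 1 (U):
0 4 3
2 8 7
5 6 1

After move 2 (D):
2 4 3
0 8 7
5 6 1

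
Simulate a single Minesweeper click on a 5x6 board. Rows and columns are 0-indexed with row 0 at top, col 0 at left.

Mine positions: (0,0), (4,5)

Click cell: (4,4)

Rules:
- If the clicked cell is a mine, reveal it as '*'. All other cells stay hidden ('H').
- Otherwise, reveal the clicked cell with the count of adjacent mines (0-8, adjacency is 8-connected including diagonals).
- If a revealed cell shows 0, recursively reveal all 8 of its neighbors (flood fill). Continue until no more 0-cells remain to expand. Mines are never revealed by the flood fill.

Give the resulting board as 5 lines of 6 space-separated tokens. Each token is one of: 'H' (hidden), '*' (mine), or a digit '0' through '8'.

H H H H H H
H H H H H H
H H H H H H
H H H H H H
H H H H 1 H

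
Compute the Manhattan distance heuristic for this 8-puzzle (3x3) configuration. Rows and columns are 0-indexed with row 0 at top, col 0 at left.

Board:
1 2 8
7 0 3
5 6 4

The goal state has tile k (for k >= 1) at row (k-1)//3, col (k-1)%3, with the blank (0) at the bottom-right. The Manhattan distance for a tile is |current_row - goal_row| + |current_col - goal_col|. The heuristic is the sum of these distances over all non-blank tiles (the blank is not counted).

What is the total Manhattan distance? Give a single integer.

Answer: 12

Derivation:
Tile 1: (0,0)->(0,0) = 0
Tile 2: (0,1)->(0,1) = 0
Tile 8: (0,2)->(2,1) = 3
Tile 7: (1,0)->(2,0) = 1
Tile 3: (1,2)->(0,2) = 1
Tile 5: (2,0)->(1,1) = 2
Tile 6: (2,1)->(1,2) = 2
Tile 4: (2,2)->(1,0) = 3
Sum: 0 + 0 + 3 + 1 + 1 + 2 + 2 + 3 = 12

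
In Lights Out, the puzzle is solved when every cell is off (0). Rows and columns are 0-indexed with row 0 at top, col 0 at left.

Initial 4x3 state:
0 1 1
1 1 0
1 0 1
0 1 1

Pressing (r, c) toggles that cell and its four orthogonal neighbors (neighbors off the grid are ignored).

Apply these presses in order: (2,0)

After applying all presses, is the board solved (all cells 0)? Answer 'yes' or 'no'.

Answer: no

Derivation:
After press 1 at (2,0):
0 1 1
0 1 0
0 1 1
1 1 1

Lights still on: 8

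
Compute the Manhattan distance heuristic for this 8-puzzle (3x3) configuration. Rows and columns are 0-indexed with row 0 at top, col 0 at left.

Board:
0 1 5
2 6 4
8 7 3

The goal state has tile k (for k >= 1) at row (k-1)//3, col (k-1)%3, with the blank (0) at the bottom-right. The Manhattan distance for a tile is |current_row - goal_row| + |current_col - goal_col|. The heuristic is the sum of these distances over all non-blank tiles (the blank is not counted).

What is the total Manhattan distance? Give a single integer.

Answer: 12

Derivation:
Tile 1: at (0,1), goal (0,0), distance |0-0|+|1-0| = 1
Tile 5: at (0,2), goal (1,1), distance |0-1|+|2-1| = 2
Tile 2: at (1,0), goal (0,1), distance |1-0|+|0-1| = 2
Tile 6: at (1,1), goal (1,2), distance |1-1|+|1-2| = 1
Tile 4: at (1,2), goal (1,0), distance |1-1|+|2-0| = 2
Tile 8: at (2,0), goal (2,1), distance |2-2|+|0-1| = 1
Tile 7: at (2,1), goal (2,0), distance |2-2|+|1-0| = 1
Tile 3: at (2,2), goal (0,2), distance |2-0|+|2-2| = 2
Sum: 1 + 2 + 2 + 1 + 2 + 1 + 1 + 2 = 12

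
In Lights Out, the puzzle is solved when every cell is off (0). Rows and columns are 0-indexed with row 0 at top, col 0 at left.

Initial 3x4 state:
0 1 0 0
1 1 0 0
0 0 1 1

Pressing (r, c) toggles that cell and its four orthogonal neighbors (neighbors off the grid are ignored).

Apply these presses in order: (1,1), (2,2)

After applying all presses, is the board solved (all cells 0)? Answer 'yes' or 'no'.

After press 1 at (1,1):
0 0 0 0
0 0 1 0
0 1 1 1

After press 2 at (2,2):
0 0 0 0
0 0 0 0
0 0 0 0

Lights still on: 0

Answer: yes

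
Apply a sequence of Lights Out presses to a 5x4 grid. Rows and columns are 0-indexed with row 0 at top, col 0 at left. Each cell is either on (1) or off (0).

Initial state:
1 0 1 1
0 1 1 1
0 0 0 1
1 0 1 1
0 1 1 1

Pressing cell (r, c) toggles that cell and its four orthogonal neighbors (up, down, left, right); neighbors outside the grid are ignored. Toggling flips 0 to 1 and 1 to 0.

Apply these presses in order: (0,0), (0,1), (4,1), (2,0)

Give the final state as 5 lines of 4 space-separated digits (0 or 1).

Answer: 1 0 0 1
0 0 1 1
1 1 0 1
0 1 1 1
1 0 0 1

Derivation:
After press 1 at (0,0):
0 1 1 1
1 1 1 1
0 0 0 1
1 0 1 1
0 1 1 1

After press 2 at (0,1):
1 0 0 1
1 0 1 1
0 0 0 1
1 0 1 1
0 1 1 1

After press 3 at (4,1):
1 0 0 1
1 0 1 1
0 0 0 1
1 1 1 1
1 0 0 1

After press 4 at (2,0):
1 0 0 1
0 0 1 1
1 1 0 1
0 1 1 1
1 0 0 1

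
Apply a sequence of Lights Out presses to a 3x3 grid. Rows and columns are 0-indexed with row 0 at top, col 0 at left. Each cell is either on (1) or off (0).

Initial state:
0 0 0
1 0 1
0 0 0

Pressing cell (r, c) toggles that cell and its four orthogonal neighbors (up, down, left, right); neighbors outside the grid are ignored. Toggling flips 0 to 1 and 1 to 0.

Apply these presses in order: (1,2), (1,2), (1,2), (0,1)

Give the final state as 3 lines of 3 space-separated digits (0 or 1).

Answer: 1 1 0
1 0 0
0 0 1

Derivation:
After press 1 at (1,2):
0 0 1
1 1 0
0 0 1

After press 2 at (1,2):
0 0 0
1 0 1
0 0 0

After press 3 at (1,2):
0 0 1
1 1 0
0 0 1

After press 4 at (0,1):
1 1 0
1 0 0
0 0 1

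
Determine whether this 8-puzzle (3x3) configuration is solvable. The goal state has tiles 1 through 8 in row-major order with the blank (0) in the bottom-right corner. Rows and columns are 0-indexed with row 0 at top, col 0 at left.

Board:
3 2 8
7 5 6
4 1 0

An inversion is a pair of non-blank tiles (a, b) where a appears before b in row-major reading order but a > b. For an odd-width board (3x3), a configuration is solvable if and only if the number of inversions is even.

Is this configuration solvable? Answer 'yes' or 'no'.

Answer: no

Derivation:
Inversions (pairs i<j in row-major order where tile[i] > tile[j] > 0): 17
17 is odd, so the puzzle is not solvable.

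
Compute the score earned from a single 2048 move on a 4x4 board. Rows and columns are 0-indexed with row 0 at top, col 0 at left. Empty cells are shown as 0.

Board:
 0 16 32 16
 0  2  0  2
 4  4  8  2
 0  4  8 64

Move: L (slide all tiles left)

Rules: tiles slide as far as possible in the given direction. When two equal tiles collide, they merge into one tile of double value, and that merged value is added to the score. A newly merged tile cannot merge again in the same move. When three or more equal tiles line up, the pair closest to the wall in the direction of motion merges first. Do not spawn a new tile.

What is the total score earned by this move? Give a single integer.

Slide left:
row 0: [0, 16, 32, 16] -> [16, 32, 16, 0]  score +0 (running 0)
row 1: [0, 2, 0, 2] -> [4, 0, 0, 0]  score +4 (running 4)
row 2: [4, 4, 8, 2] -> [8, 8, 2, 0]  score +8 (running 12)
row 3: [0, 4, 8, 64] -> [4, 8, 64, 0]  score +0 (running 12)
Board after move:
16 32 16  0
 4  0  0  0
 8  8  2  0
 4  8 64  0

Answer: 12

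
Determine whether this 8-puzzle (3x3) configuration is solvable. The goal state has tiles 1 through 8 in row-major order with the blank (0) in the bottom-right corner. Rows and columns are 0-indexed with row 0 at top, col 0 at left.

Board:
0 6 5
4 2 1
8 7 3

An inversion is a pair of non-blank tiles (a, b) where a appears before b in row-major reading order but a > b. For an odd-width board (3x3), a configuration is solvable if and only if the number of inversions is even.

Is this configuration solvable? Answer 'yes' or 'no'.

Answer: yes

Derivation:
Inversions (pairs i<j in row-major order where tile[i] > tile[j] > 0): 16
16 is even, so the puzzle is solvable.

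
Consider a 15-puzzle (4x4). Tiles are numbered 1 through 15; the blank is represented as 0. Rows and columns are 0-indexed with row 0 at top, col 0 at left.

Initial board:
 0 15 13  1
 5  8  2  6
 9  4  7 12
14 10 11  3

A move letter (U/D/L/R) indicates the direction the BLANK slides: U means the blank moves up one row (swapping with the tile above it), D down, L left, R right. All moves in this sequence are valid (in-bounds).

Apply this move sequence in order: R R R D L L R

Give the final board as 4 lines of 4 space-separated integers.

Answer: 15 13  1  6
 5  8  0  2
 9  4  7 12
14 10 11  3

Derivation:
After move 1 (R):
15  0 13  1
 5  8  2  6
 9  4  7 12
14 10 11  3

After move 2 (R):
15 13  0  1
 5  8  2  6
 9  4  7 12
14 10 11  3

After move 3 (R):
15 13  1  0
 5  8  2  6
 9  4  7 12
14 10 11  3

After move 4 (D):
15 13  1  6
 5  8  2  0
 9  4  7 12
14 10 11  3

After move 5 (L):
15 13  1  6
 5  8  0  2
 9  4  7 12
14 10 11  3

After move 6 (L):
15 13  1  6
 5  0  8  2
 9  4  7 12
14 10 11  3

After move 7 (R):
15 13  1  6
 5  8  0  2
 9  4  7 12
14 10 11  3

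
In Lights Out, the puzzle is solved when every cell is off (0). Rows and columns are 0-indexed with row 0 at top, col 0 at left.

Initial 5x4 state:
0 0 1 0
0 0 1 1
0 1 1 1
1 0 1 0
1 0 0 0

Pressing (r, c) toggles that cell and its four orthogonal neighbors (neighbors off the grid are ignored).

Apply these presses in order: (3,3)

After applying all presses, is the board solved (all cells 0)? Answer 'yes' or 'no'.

After press 1 at (3,3):
0 0 1 0
0 0 1 1
0 1 1 0
1 0 0 1
1 0 0 1

Lights still on: 9

Answer: no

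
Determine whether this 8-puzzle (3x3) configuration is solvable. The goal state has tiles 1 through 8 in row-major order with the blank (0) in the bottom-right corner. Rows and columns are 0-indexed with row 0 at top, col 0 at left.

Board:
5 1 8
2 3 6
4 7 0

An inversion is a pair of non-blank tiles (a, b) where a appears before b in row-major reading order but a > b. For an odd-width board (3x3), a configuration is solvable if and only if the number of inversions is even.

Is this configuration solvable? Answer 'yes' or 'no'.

Answer: yes

Derivation:
Inversions (pairs i<j in row-major order where tile[i] > tile[j] > 0): 10
10 is even, so the puzzle is solvable.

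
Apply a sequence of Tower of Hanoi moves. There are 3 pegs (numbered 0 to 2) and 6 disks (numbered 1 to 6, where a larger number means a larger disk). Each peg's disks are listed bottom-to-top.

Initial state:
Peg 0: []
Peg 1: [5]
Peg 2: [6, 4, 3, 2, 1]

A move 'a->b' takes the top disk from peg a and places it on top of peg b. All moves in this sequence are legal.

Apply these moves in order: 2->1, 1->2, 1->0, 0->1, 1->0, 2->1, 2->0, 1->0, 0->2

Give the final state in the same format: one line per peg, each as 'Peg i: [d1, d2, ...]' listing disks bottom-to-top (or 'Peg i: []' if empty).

After move 1 (2->1):
Peg 0: []
Peg 1: [5, 1]
Peg 2: [6, 4, 3, 2]

After move 2 (1->2):
Peg 0: []
Peg 1: [5]
Peg 2: [6, 4, 3, 2, 1]

After move 3 (1->0):
Peg 0: [5]
Peg 1: []
Peg 2: [6, 4, 3, 2, 1]

After move 4 (0->1):
Peg 0: []
Peg 1: [5]
Peg 2: [6, 4, 3, 2, 1]

After move 5 (1->0):
Peg 0: [5]
Peg 1: []
Peg 2: [6, 4, 3, 2, 1]

After move 6 (2->1):
Peg 0: [5]
Peg 1: [1]
Peg 2: [6, 4, 3, 2]

After move 7 (2->0):
Peg 0: [5, 2]
Peg 1: [1]
Peg 2: [6, 4, 3]

After move 8 (1->0):
Peg 0: [5, 2, 1]
Peg 1: []
Peg 2: [6, 4, 3]

After move 9 (0->2):
Peg 0: [5, 2]
Peg 1: []
Peg 2: [6, 4, 3, 1]

Answer: Peg 0: [5, 2]
Peg 1: []
Peg 2: [6, 4, 3, 1]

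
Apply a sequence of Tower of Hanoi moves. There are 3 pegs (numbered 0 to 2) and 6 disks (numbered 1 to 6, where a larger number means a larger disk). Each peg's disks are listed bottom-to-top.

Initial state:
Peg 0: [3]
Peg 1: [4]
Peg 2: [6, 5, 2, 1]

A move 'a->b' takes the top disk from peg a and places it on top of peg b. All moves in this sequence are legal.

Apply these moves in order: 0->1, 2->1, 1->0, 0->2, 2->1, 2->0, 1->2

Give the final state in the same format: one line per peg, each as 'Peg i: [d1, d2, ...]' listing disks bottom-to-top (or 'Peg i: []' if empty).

After move 1 (0->1):
Peg 0: []
Peg 1: [4, 3]
Peg 2: [6, 5, 2, 1]

After move 2 (2->1):
Peg 0: []
Peg 1: [4, 3, 1]
Peg 2: [6, 5, 2]

After move 3 (1->0):
Peg 0: [1]
Peg 1: [4, 3]
Peg 2: [6, 5, 2]

After move 4 (0->2):
Peg 0: []
Peg 1: [4, 3]
Peg 2: [6, 5, 2, 1]

After move 5 (2->1):
Peg 0: []
Peg 1: [4, 3, 1]
Peg 2: [6, 5, 2]

After move 6 (2->0):
Peg 0: [2]
Peg 1: [4, 3, 1]
Peg 2: [6, 5]

After move 7 (1->2):
Peg 0: [2]
Peg 1: [4, 3]
Peg 2: [6, 5, 1]

Answer: Peg 0: [2]
Peg 1: [4, 3]
Peg 2: [6, 5, 1]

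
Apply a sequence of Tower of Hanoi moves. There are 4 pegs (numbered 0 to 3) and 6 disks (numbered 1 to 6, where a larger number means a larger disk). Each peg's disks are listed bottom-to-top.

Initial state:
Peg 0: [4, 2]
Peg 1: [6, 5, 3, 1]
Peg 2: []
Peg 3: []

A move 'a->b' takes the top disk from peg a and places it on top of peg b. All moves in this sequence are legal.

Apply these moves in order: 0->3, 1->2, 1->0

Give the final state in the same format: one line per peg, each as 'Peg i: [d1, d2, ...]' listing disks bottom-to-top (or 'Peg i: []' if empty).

Answer: Peg 0: [4, 3]
Peg 1: [6, 5]
Peg 2: [1]
Peg 3: [2]

Derivation:
After move 1 (0->3):
Peg 0: [4]
Peg 1: [6, 5, 3, 1]
Peg 2: []
Peg 3: [2]

After move 2 (1->2):
Peg 0: [4]
Peg 1: [6, 5, 3]
Peg 2: [1]
Peg 3: [2]

After move 3 (1->0):
Peg 0: [4, 3]
Peg 1: [6, 5]
Peg 2: [1]
Peg 3: [2]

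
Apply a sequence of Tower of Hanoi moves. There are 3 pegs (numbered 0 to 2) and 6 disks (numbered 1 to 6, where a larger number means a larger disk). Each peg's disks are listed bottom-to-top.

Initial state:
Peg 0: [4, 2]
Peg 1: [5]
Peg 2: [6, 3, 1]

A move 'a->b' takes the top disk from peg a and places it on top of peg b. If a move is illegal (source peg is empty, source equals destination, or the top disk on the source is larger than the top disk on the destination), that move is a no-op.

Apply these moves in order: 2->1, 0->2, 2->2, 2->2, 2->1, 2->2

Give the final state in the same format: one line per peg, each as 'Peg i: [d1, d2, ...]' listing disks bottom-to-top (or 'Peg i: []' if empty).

After move 1 (2->1):
Peg 0: [4, 2]
Peg 1: [5, 1]
Peg 2: [6, 3]

After move 2 (0->2):
Peg 0: [4]
Peg 1: [5, 1]
Peg 2: [6, 3, 2]

After move 3 (2->2):
Peg 0: [4]
Peg 1: [5, 1]
Peg 2: [6, 3, 2]

After move 4 (2->2):
Peg 0: [4]
Peg 1: [5, 1]
Peg 2: [6, 3, 2]

After move 5 (2->1):
Peg 0: [4]
Peg 1: [5, 1]
Peg 2: [6, 3, 2]

After move 6 (2->2):
Peg 0: [4]
Peg 1: [5, 1]
Peg 2: [6, 3, 2]

Answer: Peg 0: [4]
Peg 1: [5, 1]
Peg 2: [6, 3, 2]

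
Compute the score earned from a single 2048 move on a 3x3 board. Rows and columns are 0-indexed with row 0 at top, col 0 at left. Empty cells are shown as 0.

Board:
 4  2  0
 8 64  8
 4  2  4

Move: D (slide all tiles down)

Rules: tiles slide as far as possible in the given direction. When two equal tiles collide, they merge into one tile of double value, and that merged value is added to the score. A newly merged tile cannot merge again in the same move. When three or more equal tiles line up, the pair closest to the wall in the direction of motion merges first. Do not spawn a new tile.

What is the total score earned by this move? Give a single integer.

Slide down:
col 0: [4, 8, 4] -> [4, 8, 4]  score +0 (running 0)
col 1: [2, 64, 2] -> [2, 64, 2]  score +0 (running 0)
col 2: [0, 8, 4] -> [0, 8, 4]  score +0 (running 0)
Board after move:
 4  2  0
 8 64  8
 4  2  4

Answer: 0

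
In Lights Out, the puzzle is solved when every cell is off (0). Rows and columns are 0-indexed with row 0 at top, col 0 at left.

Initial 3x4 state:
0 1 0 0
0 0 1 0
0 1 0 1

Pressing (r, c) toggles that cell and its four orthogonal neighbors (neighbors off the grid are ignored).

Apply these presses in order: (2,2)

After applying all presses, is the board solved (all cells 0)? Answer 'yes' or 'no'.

Answer: no

Derivation:
After press 1 at (2,2):
0 1 0 0
0 0 0 0
0 0 1 0

Lights still on: 2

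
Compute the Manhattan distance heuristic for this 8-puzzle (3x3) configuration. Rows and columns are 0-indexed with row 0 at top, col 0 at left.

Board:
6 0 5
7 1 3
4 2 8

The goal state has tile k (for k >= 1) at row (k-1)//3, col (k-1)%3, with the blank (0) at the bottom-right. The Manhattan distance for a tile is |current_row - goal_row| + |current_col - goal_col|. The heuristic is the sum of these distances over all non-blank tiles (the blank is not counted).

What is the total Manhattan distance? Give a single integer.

Tile 6: at (0,0), goal (1,2), distance |0-1|+|0-2| = 3
Tile 5: at (0,2), goal (1,1), distance |0-1|+|2-1| = 2
Tile 7: at (1,0), goal (2,0), distance |1-2|+|0-0| = 1
Tile 1: at (1,1), goal (0,0), distance |1-0|+|1-0| = 2
Tile 3: at (1,2), goal (0,2), distance |1-0|+|2-2| = 1
Tile 4: at (2,0), goal (1,0), distance |2-1|+|0-0| = 1
Tile 2: at (2,1), goal (0,1), distance |2-0|+|1-1| = 2
Tile 8: at (2,2), goal (2,1), distance |2-2|+|2-1| = 1
Sum: 3 + 2 + 1 + 2 + 1 + 1 + 2 + 1 = 13

Answer: 13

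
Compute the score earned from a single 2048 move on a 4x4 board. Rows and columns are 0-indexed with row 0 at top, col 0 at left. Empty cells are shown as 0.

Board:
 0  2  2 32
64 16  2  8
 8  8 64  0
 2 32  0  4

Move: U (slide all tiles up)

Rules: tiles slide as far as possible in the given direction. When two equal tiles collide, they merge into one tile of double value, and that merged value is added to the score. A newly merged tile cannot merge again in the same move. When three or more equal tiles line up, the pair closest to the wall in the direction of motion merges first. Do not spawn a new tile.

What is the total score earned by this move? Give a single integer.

Answer: 4

Derivation:
Slide up:
col 0: [0, 64, 8, 2] -> [64, 8, 2, 0]  score +0 (running 0)
col 1: [2, 16, 8, 32] -> [2, 16, 8, 32]  score +0 (running 0)
col 2: [2, 2, 64, 0] -> [4, 64, 0, 0]  score +4 (running 4)
col 3: [32, 8, 0, 4] -> [32, 8, 4, 0]  score +0 (running 4)
Board after move:
64  2  4 32
 8 16 64  8
 2  8  0  4
 0 32  0  0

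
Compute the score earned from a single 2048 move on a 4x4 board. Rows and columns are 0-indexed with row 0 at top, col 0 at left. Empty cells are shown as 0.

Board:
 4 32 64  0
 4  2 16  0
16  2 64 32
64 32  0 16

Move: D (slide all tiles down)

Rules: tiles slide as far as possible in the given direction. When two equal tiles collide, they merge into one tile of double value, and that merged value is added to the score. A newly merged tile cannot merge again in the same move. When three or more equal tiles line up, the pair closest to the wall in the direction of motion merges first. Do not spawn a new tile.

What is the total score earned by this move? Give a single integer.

Answer: 12

Derivation:
Slide down:
col 0: [4, 4, 16, 64] -> [0, 8, 16, 64]  score +8 (running 8)
col 1: [32, 2, 2, 32] -> [0, 32, 4, 32]  score +4 (running 12)
col 2: [64, 16, 64, 0] -> [0, 64, 16, 64]  score +0 (running 12)
col 3: [0, 0, 32, 16] -> [0, 0, 32, 16]  score +0 (running 12)
Board after move:
 0  0  0  0
 8 32 64  0
16  4 16 32
64 32 64 16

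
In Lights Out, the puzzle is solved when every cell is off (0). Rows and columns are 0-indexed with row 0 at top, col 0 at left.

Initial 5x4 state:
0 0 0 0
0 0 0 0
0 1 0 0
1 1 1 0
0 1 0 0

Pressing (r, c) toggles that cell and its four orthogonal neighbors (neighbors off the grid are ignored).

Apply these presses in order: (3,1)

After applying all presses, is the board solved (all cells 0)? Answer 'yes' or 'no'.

After press 1 at (3,1):
0 0 0 0
0 0 0 0
0 0 0 0
0 0 0 0
0 0 0 0

Lights still on: 0

Answer: yes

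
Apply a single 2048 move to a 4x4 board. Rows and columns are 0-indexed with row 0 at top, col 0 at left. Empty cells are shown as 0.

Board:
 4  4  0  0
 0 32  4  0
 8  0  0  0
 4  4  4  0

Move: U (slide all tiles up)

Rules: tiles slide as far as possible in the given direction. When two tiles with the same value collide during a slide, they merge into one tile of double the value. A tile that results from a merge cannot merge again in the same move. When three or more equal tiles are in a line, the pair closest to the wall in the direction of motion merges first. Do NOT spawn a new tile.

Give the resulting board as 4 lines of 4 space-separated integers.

Answer:  4  4  8  0
 8 32  0  0
 4  4  0  0
 0  0  0  0

Derivation:
Slide up:
col 0: [4, 0, 8, 4] -> [4, 8, 4, 0]
col 1: [4, 32, 0, 4] -> [4, 32, 4, 0]
col 2: [0, 4, 0, 4] -> [8, 0, 0, 0]
col 3: [0, 0, 0, 0] -> [0, 0, 0, 0]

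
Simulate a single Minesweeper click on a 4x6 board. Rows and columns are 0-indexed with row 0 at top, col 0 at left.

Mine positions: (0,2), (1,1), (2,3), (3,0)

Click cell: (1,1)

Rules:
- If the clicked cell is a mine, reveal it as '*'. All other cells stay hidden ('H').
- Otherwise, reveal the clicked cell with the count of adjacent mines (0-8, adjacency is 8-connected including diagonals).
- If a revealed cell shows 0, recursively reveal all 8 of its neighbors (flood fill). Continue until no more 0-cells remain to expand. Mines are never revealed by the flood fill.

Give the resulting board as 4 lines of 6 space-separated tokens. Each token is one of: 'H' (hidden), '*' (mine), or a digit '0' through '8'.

H H H H H H
H * H H H H
H H H H H H
H H H H H H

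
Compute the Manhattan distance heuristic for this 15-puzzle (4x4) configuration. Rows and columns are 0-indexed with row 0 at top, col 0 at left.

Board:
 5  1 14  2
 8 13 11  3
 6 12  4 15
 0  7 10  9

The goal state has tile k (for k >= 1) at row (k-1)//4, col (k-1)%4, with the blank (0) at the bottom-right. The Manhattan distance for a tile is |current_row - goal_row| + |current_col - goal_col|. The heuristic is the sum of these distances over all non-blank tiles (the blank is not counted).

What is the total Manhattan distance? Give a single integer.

Tile 5: at (0,0), goal (1,0), distance |0-1|+|0-0| = 1
Tile 1: at (0,1), goal (0,0), distance |0-0|+|1-0| = 1
Tile 14: at (0,2), goal (3,1), distance |0-3|+|2-1| = 4
Tile 2: at (0,3), goal (0,1), distance |0-0|+|3-1| = 2
Tile 8: at (1,0), goal (1,3), distance |1-1|+|0-3| = 3
Tile 13: at (1,1), goal (3,0), distance |1-3|+|1-0| = 3
Tile 11: at (1,2), goal (2,2), distance |1-2|+|2-2| = 1
Tile 3: at (1,3), goal (0,2), distance |1-0|+|3-2| = 2
Tile 6: at (2,0), goal (1,1), distance |2-1|+|0-1| = 2
Tile 12: at (2,1), goal (2,3), distance |2-2|+|1-3| = 2
Tile 4: at (2,2), goal (0,3), distance |2-0|+|2-3| = 3
Tile 15: at (2,3), goal (3,2), distance |2-3|+|3-2| = 2
Tile 7: at (3,1), goal (1,2), distance |3-1|+|1-2| = 3
Tile 10: at (3,2), goal (2,1), distance |3-2|+|2-1| = 2
Tile 9: at (3,3), goal (2,0), distance |3-2|+|3-0| = 4
Sum: 1 + 1 + 4 + 2 + 3 + 3 + 1 + 2 + 2 + 2 + 3 + 2 + 3 + 2 + 4 = 35

Answer: 35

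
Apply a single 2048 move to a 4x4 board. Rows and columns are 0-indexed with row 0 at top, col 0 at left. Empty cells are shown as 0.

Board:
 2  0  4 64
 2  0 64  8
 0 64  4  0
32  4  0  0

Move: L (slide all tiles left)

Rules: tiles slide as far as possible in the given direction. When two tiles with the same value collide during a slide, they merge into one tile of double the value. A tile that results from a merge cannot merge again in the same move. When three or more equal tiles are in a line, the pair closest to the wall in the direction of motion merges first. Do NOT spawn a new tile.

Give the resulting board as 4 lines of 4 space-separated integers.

Answer:  2  4 64  0
 2 64  8  0
64  4  0  0
32  4  0  0

Derivation:
Slide left:
row 0: [2, 0, 4, 64] -> [2, 4, 64, 0]
row 1: [2, 0, 64, 8] -> [2, 64, 8, 0]
row 2: [0, 64, 4, 0] -> [64, 4, 0, 0]
row 3: [32, 4, 0, 0] -> [32, 4, 0, 0]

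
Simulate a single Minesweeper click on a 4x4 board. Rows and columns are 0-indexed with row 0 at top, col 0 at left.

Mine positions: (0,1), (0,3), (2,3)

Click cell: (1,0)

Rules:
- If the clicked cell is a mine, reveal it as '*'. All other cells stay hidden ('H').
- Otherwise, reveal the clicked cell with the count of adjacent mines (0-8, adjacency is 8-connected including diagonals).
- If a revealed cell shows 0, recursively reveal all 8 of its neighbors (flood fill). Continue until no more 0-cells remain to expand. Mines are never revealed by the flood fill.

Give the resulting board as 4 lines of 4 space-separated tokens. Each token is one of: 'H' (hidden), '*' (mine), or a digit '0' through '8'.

H H H H
1 H H H
H H H H
H H H H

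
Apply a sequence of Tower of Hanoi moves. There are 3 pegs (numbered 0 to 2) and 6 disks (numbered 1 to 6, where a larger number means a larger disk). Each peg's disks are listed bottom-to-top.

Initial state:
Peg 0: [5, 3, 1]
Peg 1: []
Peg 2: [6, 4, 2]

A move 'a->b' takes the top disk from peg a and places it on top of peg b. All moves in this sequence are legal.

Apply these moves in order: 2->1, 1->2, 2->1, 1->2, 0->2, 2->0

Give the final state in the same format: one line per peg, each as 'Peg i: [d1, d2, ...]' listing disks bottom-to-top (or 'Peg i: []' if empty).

Answer: Peg 0: [5, 3, 1]
Peg 1: []
Peg 2: [6, 4, 2]

Derivation:
After move 1 (2->1):
Peg 0: [5, 3, 1]
Peg 1: [2]
Peg 2: [6, 4]

After move 2 (1->2):
Peg 0: [5, 3, 1]
Peg 1: []
Peg 2: [6, 4, 2]

After move 3 (2->1):
Peg 0: [5, 3, 1]
Peg 1: [2]
Peg 2: [6, 4]

After move 4 (1->2):
Peg 0: [5, 3, 1]
Peg 1: []
Peg 2: [6, 4, 2]

After move 5 (0->2):
Peg 0: [5, 3]
Peg 1: []
Peg 2: [6, 4, 2, 1]

After move 6 (2->0):
Peg 0: [5, 3, 1]
Peg 1: []
Peg 2: [6, 4, 2]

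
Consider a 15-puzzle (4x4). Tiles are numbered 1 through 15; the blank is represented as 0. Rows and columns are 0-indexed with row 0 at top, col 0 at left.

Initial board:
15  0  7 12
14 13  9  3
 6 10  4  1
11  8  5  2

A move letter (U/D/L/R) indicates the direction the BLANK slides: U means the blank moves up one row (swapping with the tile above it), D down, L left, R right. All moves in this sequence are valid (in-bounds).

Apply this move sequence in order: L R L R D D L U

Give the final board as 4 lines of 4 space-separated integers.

Answer: 15 13  7 12
 0 10  9  3
14  6  4  1
11  8  5  2

Derivation:
After move 1 (L):
 0 15  7 12
14 13  9  3
 6 10  4  1
11  8  5  2

After move 2 (R):
15  0  7 12
14 13  9  3
 6 10  4  1
11  8  5  2

After move 3 (L):
 0 15  7 12
14 13  9  3
 6 10  4  1
11  8  5  2

After move 4 (R):
15  0  7 12
14 13  9  3
 6 10  4  1
11  8  5  2

After move 5 (D):
15 13  7 12
14  0  9  3
 6 10  4  1
11  8  5  2

After move 6 (D):
15 13  7 12
14 10  9  3
 6  0  4  1
11  8  5  2

After move 7 (L):
15 13  7 12
14 10  9  3
 0  6  4  1
11  8  5  2

After move 8 (U):
15 13  7 12
 0 10  9  3
14  6  4  1
11  8  5  2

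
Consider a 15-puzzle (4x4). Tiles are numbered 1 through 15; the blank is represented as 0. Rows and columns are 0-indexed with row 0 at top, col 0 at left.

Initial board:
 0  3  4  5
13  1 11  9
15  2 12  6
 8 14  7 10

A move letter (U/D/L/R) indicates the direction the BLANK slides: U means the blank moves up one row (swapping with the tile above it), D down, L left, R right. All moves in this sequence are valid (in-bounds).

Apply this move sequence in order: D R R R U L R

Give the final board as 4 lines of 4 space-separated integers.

Answer: 13  3  4  0
 1 11  9  5
15  2 12  6
 8 14  7 10

Derivation:
After move 1 (D):
13  3  4  5
 0  1 11  9
15  2 12  6
 8 14  7 10

After move 2 (R):
13  3  4  5
 1  0 11  9
15  2 12  6
 8 14  7 10

After move 3 (R):
13  3  4  5
 1 11  0  9
15  2 12  6
 8 14  7 10

After move 4 (R):
13  3  4  5
 1 11  9  0
15  2 12  6
 8 14  7 10

After move 5 (U):
13  3  4  0
 1 11  9  5
15  2 12  6
 8 14  7 10

After move 6 (L):
13  3  0  4
 1 11  9  5
15  2 12  6
 8 14  7 10

After move 7 (R):
13  3  4  0
 1 11  9  5
15  2 12  6
 8 14  7 10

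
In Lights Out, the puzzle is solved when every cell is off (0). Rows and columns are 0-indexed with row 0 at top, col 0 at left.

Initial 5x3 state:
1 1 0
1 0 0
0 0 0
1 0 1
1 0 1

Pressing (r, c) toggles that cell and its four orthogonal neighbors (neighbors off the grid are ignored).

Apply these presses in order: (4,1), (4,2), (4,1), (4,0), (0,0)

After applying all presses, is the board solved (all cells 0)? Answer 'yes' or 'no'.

Answer: yes

Derivation:
After press 1 at (4,1):
1 1 0
1 0 0
0 0 0
1 1 1
0 1 0

After press 2 at (4,2):
1 1 0
1 0 0
0 0 0
1 1 0
0 0 1

After press 3 at (4,1):
1 1 0
1 0 0
0 0 0
1 0 0
1 1 0

After press 4 at (4,0):
1 1 0
1 0 0
0 0 0
0 0 0
0 0 0

After press 5 at (0,0):
0 0 0
0 0 0
0 0 0
0 0 0
0 0 0

Lights still on: 0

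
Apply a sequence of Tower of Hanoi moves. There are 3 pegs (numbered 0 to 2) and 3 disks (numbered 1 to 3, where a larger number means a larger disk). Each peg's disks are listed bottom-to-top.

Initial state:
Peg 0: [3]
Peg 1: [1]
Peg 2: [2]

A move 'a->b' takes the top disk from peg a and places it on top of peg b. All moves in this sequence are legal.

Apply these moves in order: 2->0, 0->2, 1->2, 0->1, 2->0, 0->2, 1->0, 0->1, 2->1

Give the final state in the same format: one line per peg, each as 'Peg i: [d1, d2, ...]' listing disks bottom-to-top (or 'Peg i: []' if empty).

Answer: Peg 0: []
Peg 1: [3, 1]
Peg 2: [2]

Derivation:
After move 1 (2->0):
Peg 0: [3, 2]
Peg 1: [1]
Peg 2: []

After move 2 (0->2):
Peg 0: [3]
Peg 1: [1]
Peg 2: [2]

After move 3 (1->2):
Peg 0: [3]
Peg 1: []
Peg 2: [2, 1]

After move 4 (0->1):
Peg 0: []
Peg 1: [3]
Peg 2: [2, 1]

After move 5 (2->0):
Peg 0: [1]
Peg 1: [3]
Peg 2: [2]

After move 6 (0->2):
Peg 0: []
Peg 1: [3]
Peg 2: [2, 1]

After move 7 (1->0):
Peg 0: [3]
Peg 1: []
Peg 2: [2, 1]

After move 8 (0->1):
Peg 0: []
Peg 1: [3]
Peg 2: [2, 1]

After move 9 (2->1):
Peg 0: []
Peg 1: [3, 1]
Peg 2: [2]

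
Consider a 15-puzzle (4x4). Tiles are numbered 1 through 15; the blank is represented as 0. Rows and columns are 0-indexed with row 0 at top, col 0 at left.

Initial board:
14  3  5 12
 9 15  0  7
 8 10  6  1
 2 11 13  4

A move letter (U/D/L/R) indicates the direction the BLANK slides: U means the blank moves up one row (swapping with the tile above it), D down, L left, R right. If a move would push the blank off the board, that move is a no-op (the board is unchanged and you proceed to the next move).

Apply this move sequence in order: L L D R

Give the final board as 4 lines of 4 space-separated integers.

Answer: 14  3  5 12
 8  9 15  7
10  0  6  1
 2 11 13  4

Derivation:
After move 1 (L):
14  3  5 12
 9  0 15  7
 8 10  6  1
 2 11 13  4

After move 2 (L):
14  3  5 12
 0  9 15  7
 8 10  6  1
 2 11 13  4

After move 3 (D):
14  3  5 12
 8  9 15  7
 0 10  6  1
 2 11 13  4

After move 4 (R):
14  3  5 12
 8  9 15  7
10  0  6  1
 2 11 13  4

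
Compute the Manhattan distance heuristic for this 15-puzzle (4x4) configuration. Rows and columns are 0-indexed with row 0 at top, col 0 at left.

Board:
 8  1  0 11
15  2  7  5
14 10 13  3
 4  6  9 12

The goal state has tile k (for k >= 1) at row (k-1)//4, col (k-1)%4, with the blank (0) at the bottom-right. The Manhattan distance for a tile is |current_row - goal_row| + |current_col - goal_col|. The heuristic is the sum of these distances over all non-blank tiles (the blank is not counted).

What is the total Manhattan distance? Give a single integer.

Answer: 36

Derivation:
Tile 8: (0,0)->(1,3) = 4
Tile 1: (0,1)->(0,0) = 1
Tile 11: (0,3)->(2,2) = 3
Tile 15: (1,0)->(3,2) = 4
Tile 2: (1,1)->(0,1) = 1
Tile 7: (1,2)->(1,2) = 0
Tile 5: (1,3)->(1,0) = 3
Tile 14: (2,0)->(3,1) = 2
Tile 10: (2,1)->(2,1) = 0
Tile 13: (2,2)->(3,0) = 3
Tile 3: (2,3)->(0,2) = 3
Tile 4: (3,0)->(0,3) = 6
Tile 6: (3,1)->(1,1) = 2
Tile 9: (3,2)->(2,0) = 3
Tile 12: (3,3)->(2,3) = 1
Sum: 4 + 1 + 3 + 4 + 1 + 0 + 3 + 2 + 0 + 3 + 3 + 6 + 2 + 3 + 1 = 36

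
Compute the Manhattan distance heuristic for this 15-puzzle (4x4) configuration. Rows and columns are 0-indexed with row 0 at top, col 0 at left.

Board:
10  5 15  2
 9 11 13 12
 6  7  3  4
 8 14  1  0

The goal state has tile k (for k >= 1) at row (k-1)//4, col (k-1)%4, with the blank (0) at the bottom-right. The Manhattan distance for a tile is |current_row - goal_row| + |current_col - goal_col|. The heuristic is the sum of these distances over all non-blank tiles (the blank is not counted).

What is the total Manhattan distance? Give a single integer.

Answer: 36

Derivation:
Tile 10: at (0,0), goal (2,1), distance |0-2|+|0-1| = 3
Tile 5: at (0,1), goal (1,0), distance |0-1|+|1-0| = 2
Tile 15: at (0,2), goal (3,2), distance |0-3|+|2-2| = 3
Tile 2: at (0,3), goal (0,1), distance |0-0|+|3-1| = 2
Tile 9: at (1,0), goal (2,0), distance |1-2|+|0-0| = 1
Tile 11: at (1,1), goal (2,2), distance |1-2|+|1-2| = 2
Tile 13: at (1,2), goal (3,0), distance |1-3|+|2-0| = 4
Tile 12: at (1,3), goal (2,3), distance |1-2|+|3-3| = 1
Tile 6: at (2,0), goal (1,1), distance |2-1|+|0-1| = 2
Tile 7: at (2,1), goal (1,2), distance |2-1|+|1-2| = 2
Tile 3: at (2,2), goal (0,2), distance |2-0|+|2-2| = 2
Tile 4: at (2,3), goal (0,3), distance |2-0|+|3-3| = 2
Tile 8: at (3,0), goal (1,3), distance |3-1|+|0-3| = 5
Tile 14: at (3,1), goal (3,1), distance |3-3|+|1-1| = 0
Tile 1: at (3,2), goal (0,0), distance |3-0|+|2-0| = 5
Sum: 3 + 2 + 3 + 2 + 1 + 2 + 4 + 1 + 2 + 2 + 2 + 2 + 5 + 0 + 5 = 36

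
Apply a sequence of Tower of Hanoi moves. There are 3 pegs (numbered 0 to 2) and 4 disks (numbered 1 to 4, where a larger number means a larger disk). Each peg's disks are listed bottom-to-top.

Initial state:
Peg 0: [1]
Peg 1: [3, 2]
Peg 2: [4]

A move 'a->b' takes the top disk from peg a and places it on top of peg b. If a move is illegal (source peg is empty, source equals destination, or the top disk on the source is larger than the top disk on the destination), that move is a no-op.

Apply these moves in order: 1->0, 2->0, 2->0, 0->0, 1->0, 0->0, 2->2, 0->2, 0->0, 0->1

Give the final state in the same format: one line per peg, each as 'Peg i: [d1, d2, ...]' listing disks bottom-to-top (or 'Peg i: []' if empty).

After move 1 (1->0):
Peg 0: [1]
Peg 1: [3, 2]
Peg 2: [4]

After move 2 (2->0):
Peg 0: [1]
Peg 1: [3, 2]
Peg 2: [4]

After move 3 (2->0):
Peg 0: [1]
Peg 1: [3, 2]
Peg 2: [4]

After move 4 (0->0):
Peg 0: [1]
Peg 1: [3, 2]
Peg 2: [4]

After move 5 (1->0):
Peg 0: [1]
Peg 1: [3, 2]
Peg 2: [4]

After move 6 (0->0):
Peg 0: [1]
Peg 1: [3, 2]
Peg 2: [4]

After move 7 (2->2):
Peg 0: [1]
Peg 1: [3, 2]
Peg 2: [4]

After move 8 (0->2):
Peg 0: []
Peg 1: [3, 2]
Peg 2: [4, 1]

After move 9 (0->0):
Peg 0: []
Peg 1: [3, 2]
Peg 2: [4, 1]

After move 10 (0->1):
Peg 0: []
Peg 1: [3, 2]
Peg 2: [4, 1]

Answer: Peg 0: []
Peg 1: [3, 2]
Peg 2: [4, 1]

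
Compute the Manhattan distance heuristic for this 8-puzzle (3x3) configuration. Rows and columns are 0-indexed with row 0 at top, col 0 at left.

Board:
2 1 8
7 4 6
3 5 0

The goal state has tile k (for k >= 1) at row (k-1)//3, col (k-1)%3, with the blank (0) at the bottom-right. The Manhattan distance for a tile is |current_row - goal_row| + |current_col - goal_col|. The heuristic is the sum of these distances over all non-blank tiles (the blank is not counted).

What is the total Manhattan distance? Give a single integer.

Tile 2: at (0,0), goal (0,1), distance |0-0|+|0-1| = 1
Tile 1: at (0,1), goal (0,0), distance |0-0|+|1-0| = 1
Tile 8: at (0,2), goal (2,1), distance |0-2|+|2-1| = 3
Tile 7: at (1,0), goal (2,0), distance |1-2|+|0-0| = 1
Tile 4: at (1,1), goal (1,0), distance |1-1|+|1-0| = 1
Tile 6: at (1,2), goal (1,2), distance |1-1|+|2-2| = 0
Tile 3: at (2,0), goal (0,2), distance |2-0|+|0-2| = 4
Tile 5: at (2,1), goal (1,1), distance |2-1|+|1-1| = 1
Sum: 1 + 1 + 3 + 1 + 1 + 0 + 4 + 1 = 12

Answer: 12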